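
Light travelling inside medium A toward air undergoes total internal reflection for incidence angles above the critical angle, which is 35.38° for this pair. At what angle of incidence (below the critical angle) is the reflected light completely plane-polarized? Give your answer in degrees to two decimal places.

n₂/n₁ = sin θ_c = sin 35.38° = 0.5790.
tan θ_B equals the same ratio, so θ_B = arctan(0.5790) = 30.07°.

θ_B ≈ 30.07°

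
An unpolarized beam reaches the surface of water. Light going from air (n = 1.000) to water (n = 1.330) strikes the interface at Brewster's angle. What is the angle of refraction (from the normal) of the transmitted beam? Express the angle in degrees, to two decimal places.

First find Brewster's angle: tan θ_B = 1.330/1.000 = 1.3300, giving θ_B = 53.06°.
At Brewster's angle the reflected and refracted rays are perpendicular, so θ_t = 90° − θ_B = 90° − 53.06° = 36.94°.

θ_t ≈ 36.94°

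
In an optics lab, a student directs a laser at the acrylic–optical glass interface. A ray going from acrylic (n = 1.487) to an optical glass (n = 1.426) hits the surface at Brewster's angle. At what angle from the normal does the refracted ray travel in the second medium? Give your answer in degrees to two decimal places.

θ_t ≈ 46.20°

tan θ_B = n₂/n₁ = 1.426/1.487 = 0.9590, so θ_B = 43.80°.
Since θ_B + θ_t = 90° at Brewster incidence, θ_t = 90° − 43.80° = 46.20°.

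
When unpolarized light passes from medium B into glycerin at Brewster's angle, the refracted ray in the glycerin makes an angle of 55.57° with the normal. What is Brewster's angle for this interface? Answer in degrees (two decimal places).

Since the reflected and refracted rays are at right angles at the polarizing angle, θ_B + θ_t = 90°.
θ_B = 90° − 55.57° = 34.43°.

θ_B ≈ 34.43°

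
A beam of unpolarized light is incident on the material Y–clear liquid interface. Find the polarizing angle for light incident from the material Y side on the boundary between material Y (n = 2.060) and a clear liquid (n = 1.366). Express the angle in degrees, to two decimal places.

Brewster's condition: tan θ_B = n₂/n₁ = 1.366/2.060 = 0.6631. Taking the arctangent, θ_B = 33.55°.

θ_B ≈ 33.55°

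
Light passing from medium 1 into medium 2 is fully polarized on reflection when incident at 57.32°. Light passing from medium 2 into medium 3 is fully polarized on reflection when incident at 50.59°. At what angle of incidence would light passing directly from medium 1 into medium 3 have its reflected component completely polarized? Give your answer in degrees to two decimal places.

tan θ_B(1→2) = n₂/n₁ = tan 57.32° = 1.5589.
tan θ_B(2→3) = n₃/n₂ = tan 50.59° = 1.2170.
Multiplying, n₃/n₁ = 1.5589 × 1.2170 = 1.8971, and θ_B(1→3) = arctan 1.8971 = 62.21°.

θ_B ≈ 62.21°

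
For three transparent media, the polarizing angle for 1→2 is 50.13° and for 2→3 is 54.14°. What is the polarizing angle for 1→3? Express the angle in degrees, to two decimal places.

θ_B ≈ 58.88°

n₂/n₁ = tan 50.13° = 1.1973 and n₃/n₂ = tan 54.14° = 1.3835.
So n₃/n₁ = (n₂/n₁)(n₃/n₂) = 1.1973 × 1.3835 = 1.6564.
θ_B(1→3) = arctan(1.6564) = 58.88°.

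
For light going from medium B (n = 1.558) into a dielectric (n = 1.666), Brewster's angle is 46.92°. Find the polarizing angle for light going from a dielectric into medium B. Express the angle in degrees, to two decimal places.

θ_B' ≈ 43.08°

The two Brewster angles are complementary: θ_B' = 90° − θ_B = 90° − 46.92° = 43.08°.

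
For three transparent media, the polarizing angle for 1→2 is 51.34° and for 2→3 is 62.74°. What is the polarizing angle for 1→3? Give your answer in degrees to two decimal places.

n₂/n₁ = tan 51.34° = 1.2500 and n₃/n₂ = tan 62.74° = 1.9408.
So n₃/n₁ = (n₂/n₁)(n₃/n₂) = 1.2500 × 1.9408 = 2.4260.
θ_B(1→3) = arctan(2.4260) = 67.60°.

θ_B ≈ 67.60°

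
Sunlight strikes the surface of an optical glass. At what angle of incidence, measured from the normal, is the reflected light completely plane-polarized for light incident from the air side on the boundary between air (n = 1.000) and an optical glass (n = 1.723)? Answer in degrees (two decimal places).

At Brewster's angle the reflected and refracted rays are perpendicular, which with Snell's law gives tan θ_B = n₂/n₁.
Here n₂/n₁ = 1.723/1.000 = 1.7230, and Brewster's law gives tan θ_B = n₂/n₁. Taking the arctangent, θ_B = 59.87°.

θ_B ≈ 59.87°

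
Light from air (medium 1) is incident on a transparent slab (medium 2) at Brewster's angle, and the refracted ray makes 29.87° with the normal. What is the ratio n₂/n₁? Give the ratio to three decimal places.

n₂/n₁ ≈ 1.741

θ_B + θ_t = 90°, so θ_B = 90° − 29.87° = 60.13°.
Then n₂/n₁ = tan θ_B = tan 60.13° = 1.741.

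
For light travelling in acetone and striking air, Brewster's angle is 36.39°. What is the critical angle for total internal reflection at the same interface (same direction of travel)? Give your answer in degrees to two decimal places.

θ_c ≈ 47.48°

From Brewster, n₂/n₁ = tan θ_B = tan 36.39° = 0.7370.
Then sin θ_c = n₂/n₁ = 0.7370, so θ_c = arcsin 0.7370 = 47.48°.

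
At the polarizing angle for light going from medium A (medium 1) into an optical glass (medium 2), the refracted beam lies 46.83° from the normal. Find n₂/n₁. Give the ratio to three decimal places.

At Brewster incidence θ_B = 90° − θ_t = 90° − 46.83° = 43.17°.
tan θ_B = n₂/n₁, so n₂/n₁ = tan 43.17° = 0.938.

n₂/n₁ ≈ 0.938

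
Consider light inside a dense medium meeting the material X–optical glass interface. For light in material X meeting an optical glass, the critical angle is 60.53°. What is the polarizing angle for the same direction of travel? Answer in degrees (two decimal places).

θ_B ≈ 41.04°

n₂/n₁ = sin θ_c = sin 60.53° = 0.8706.
tan θ_B equals the same ratio, so θ_B = arctan(0.8706) = 41.04°.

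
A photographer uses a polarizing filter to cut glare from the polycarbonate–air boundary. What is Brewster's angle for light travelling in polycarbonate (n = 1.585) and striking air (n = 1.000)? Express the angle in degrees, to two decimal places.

θ_B ≈ 32.25°

The reflected p-component vanishes when tan θ_B = n₂/n₁.
Brewster's condition: tan θ_B = n₂/n₁ = 1.000/1.585 = 0.6309.
θ_B = arctan(0.6309) = 32.25°.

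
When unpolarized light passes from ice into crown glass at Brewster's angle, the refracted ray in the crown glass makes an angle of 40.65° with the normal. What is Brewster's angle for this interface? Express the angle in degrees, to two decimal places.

Since the reflected and refracted rays are at right angles at the polarizing angle, θ_B + θ_t = 90°.
So θ_B = 90° − θ_t = 90° − 40.65° = 49.35°.

θ_B ≈ 49.35°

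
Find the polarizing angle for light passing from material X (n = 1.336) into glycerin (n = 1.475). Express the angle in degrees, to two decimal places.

Here n₂/n₁ = 1.475/1.336 = 1.1040, and Brewster's law gives tan θ_B = n₂/n₁.
So θ_B = arctan 1.1040 = 47.83°.

θ_B ≈ 47.83°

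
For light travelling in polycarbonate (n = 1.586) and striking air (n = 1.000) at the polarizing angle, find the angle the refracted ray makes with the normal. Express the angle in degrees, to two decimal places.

θ_t ≈ 57.77°

θ_B = arctan(n₂/n₁) = arctan(1.000/1.586) = 32.23°.
At Brewster's angle the reflected and refracted rays are perpendicular, so θ_t = 90° − θ_B = 90° − 32.23° = 57.77°.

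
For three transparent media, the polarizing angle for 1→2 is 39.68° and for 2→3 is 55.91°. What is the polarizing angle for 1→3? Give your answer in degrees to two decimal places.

θ_B ≈ 50.79°

Each Brewster angle gives a ratio: n₂/n₁ = tan 39.68° = 0.8296, n₃/n₂ = tan 55.91° = 1.4775.
n₃/n₁ = 1.2258. Then tan θ_B(1→3) = n₃/n₁, so θ_B(1→3) = arctan(1.2258) = 50.79°.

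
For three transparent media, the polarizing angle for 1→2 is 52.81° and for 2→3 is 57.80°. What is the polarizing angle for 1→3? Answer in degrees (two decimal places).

θ_B ≈ 64.46°

n₂/n₁ = tan 52.81° = 1.3179 and n₃/n₂ = tan 57.80° = 1.5880.
So n₃/n₁ = (n₂/n₁)(n₃/n₂) = 1.3179 × 1.5880 = 2.0928.
θ_B(1→3) = arctan(2.0928) = 64.46°.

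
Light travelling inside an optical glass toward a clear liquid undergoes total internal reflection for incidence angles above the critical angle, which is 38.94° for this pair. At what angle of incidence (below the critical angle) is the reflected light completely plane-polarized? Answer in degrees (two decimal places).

θ_B ≈ 32.15°

sin θ_c = n₂/n₁, so n₂/n₁ = sin 38.94° = 0.6285.
Brewster: tan θ_B = n₂/n₁ = 0.6285.
θ_B = arctan(0.6285) = 32.15°.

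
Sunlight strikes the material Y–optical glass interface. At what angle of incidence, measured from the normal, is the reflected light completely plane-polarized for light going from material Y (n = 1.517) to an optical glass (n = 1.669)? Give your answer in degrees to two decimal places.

The reflected p-component vanishes when tan θ_B = n₂/n₁.
Here n₂/n₁ = 1.669/1.517 = 1.1002, and Brewster's law gives tan θ_B = n₂/n₁.
So θ_B = arctan 1.1002 = 47.73°.

θ_B ≈ 47.73°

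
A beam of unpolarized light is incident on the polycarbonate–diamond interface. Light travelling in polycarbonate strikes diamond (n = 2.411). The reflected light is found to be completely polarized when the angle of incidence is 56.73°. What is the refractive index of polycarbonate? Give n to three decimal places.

Full polarization of the reflected beam means tan θ_B = n₂/n₁, where n₁ is the incident medium (polycarbonate).
n₁ = n₂ / tan θ_B = 2.411 / tan 56.73° = 1.582.

n ≈ 1.582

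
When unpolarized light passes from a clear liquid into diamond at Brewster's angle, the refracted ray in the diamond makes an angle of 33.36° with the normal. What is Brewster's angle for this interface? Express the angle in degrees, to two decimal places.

Since the reflected and refracted rays are at right angles at the polarizing angle, θ_B + θ_t = 90°.
θ_B = 90° − 33.36° = 56.64°.

θ_B ≈ 56.64°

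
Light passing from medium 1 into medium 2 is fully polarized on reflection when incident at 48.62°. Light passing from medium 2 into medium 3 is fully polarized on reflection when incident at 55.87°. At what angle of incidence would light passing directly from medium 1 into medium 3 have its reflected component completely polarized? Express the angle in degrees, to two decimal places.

tan θ_B(1→2) = n₂/n₁ = tan 48.62° = 1.1351.
tan θ_B(2→3) = n₃/n₂ = tan 55.87° = 1.4753.
Multiplying, n₃/n₁ = 1.1351 × 1.4753 = 1.6746, and θ_B(1→3) = arctan 1.6746 = 59.16°.

θ_B ≈ 59.16°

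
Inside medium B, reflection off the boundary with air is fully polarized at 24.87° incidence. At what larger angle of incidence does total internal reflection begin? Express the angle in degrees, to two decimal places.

θ_c ≈ 27.62°

From Brewster, n₂/n₁ = tan θ_B = tan 24.87° = 0.4635.
Then sin θ_c = n₂/n₁ = 0.4635, so θ_c = arcsin 0.4635 = 27.62°.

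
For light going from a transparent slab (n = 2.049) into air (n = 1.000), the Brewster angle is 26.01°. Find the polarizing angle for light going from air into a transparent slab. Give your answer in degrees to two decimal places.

θ_B' ≈ 63.99°

tan θ_B' = n₁/n₂ = 1/tan θ_B, so θ_B' = 90° − θ_B.
θ_B' = 90° − 26.01° = 63.99°.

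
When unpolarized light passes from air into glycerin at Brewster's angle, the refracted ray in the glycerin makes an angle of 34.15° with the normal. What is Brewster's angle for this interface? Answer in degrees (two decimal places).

θ_B ≈ 55.85°

At Brewster's angle the reflected and refracted rays are perpendicular, so θ_B + θ_t = 90°.
θ_B = 90° − 34.15° = 55.85°.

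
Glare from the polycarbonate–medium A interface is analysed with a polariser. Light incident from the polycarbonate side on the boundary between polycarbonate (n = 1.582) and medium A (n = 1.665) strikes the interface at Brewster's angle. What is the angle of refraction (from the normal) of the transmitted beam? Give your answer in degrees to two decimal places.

θ_t ≈ 43.54°

tan θ_B = n₂/n₁ = 1.665/1.582 = 1.0525, so θ_B = 46.46°.
At Brewster's angle the reflected and refracted rays are perpendicular, so θ_t = 90° − θ_B = 90° − 46.46° = 43.54°.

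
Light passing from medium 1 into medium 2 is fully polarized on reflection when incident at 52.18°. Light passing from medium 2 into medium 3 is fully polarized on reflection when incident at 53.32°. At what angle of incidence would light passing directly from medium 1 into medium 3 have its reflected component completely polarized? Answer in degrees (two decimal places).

n₂/n₁ = tan 52.18° = 1.2883 and n₃/n₂ = tan 53.32° = 1.3426.
So n₃/n₁ = (n₂/n₁)(n₃/n₂) = 1.2883 × 1.3426 = 1.7296.
θ_B(1→3) = arctan(1.7296) = 59.96°.

θ_B ≈ 59.96°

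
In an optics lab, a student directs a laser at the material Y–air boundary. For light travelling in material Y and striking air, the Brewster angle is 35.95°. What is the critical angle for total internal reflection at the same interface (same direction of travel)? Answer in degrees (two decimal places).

θ_c ≈ 46.49°

tan θ_B = n₂/n₁ = tan 35.95° = 0.7252.
Total internal reflection: sin θ_c = n₂/n₁ = 0.7252.
θ_c = arcsin(0.7252) = 46.49°.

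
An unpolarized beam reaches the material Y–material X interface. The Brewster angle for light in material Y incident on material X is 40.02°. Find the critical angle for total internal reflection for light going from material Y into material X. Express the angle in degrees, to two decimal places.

θ_c ≈ 57.11°

From Brewster, n₂/n₁ = tan θ_B = tan 40.02° = 0.8397.
Then sin θ_c = n₂/n₁ = 0.8397, so θ_c = arcsin 0.8397 = 57.11°.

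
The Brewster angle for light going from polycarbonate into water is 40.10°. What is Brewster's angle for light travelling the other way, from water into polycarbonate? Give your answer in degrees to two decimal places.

θ_B' ≈ 49.90°

The two Brewster angles are complementary: θ_B' = 90° − θ_B = 90° − 40.10° = 49.90°.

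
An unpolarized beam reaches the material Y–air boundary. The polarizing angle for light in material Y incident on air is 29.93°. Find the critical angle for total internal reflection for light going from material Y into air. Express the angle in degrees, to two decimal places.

From Brewster, n₂/n₁ = tan θ_B = tan 29.93° = 0.5757.
Then sin θ_c = n₂/n₁ = 0.5757, so θ_c = arcsin 0.5757 = 35.15°.

θ_c ≈ 35.15°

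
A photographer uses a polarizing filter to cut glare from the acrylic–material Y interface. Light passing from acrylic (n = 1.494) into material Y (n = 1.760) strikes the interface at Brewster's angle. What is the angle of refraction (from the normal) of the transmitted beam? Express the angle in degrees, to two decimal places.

First find Brewster's angle: tan θ_B = 1.760/1.494 = 1.1780, giving θ_B = 49.67°.
Since θ_B + θ_t = 90° at Brewster incidence, θ_t = 90° − 49.67° = 40.33°.

θ_t ≈ 40.33°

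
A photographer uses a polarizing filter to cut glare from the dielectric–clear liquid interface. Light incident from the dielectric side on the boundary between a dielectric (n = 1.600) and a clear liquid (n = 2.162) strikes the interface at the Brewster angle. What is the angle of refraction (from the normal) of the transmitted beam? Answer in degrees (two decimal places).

tan θ_B = n₂/n₁ = 2.162/1.600 = 1.3512, so θ_B = 53.50°.
The refracted ray is perpendicular to the reflected ray, so θ_t = 90° − θ_B = 36.50°.

θ_t ≈ 36.50°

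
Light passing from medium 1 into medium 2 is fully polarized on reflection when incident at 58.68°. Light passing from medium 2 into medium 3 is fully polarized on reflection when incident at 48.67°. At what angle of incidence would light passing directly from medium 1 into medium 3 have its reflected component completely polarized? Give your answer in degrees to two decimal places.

θ_B ≈ 61.85°

tan θ_B(1→2) = n₂/n₁ = tan 58.68° = 1.6434.
tan θ_B(2→3) = n₃/n₂ = tan 48.67° = 1.1371.
n₃/n₁ = 1.8687. Then tan θ_B(1→3) = n₃/n₁, so θ_B(1→3) = arctan(1.8687) = 61.85°.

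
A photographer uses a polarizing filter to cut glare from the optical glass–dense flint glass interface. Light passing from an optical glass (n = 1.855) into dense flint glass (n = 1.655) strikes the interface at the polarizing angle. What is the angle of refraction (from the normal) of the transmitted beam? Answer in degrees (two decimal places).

tan θ_B = n₂/n₁ = 1.655/1.855 = 0.8922, so θ_B = 41.74°.
Since θ_B + θ_t = 90° at Brewster incidence, θ_t = 90° − 41.74° = 48.26°.

θ_t ≈ 48.26°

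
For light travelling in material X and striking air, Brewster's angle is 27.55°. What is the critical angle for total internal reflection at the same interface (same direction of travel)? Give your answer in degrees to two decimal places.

θ_c ≈ 31.44°

From Brewster, n₂/n₁ = tan θ_B = tan 27.55° = 0.5217.
Then sin θ_c = n₂/n₁ = 0.5217, so θ_c = arcsin 0.5217 = 31.44°.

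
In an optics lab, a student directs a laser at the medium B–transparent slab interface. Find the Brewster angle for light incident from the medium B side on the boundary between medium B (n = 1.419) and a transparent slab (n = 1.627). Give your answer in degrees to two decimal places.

θ_B ≈ 48.91°

Here n₂/n₁ = 1.627/1.419 = 1.1466, and Brewster's law gives tan θ_B = n₂/n₁.
θ_B = arctan(1.1466) = 48.91°.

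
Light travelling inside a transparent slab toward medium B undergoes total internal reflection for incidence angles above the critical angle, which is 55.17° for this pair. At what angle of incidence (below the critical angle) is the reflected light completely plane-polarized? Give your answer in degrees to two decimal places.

sin θ_c = n₂/n₁, so n₂/n₁ = sin 55.17° = 0.8209.
Brewster: tan θ_B = n₂/n₁ = 0.8209.
θ_B = arctan(0.8209) = 39.38°.

θ_B ≈ 39.38°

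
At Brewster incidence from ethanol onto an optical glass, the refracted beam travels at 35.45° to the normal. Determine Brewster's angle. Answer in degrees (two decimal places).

Since the reflected and refracted rays are at right angles at the polarizing angle, θ_B + θ_t = 90°.
θ_B = 90° − 35.45° = 54.55°.

θ_B ≈ 54.55°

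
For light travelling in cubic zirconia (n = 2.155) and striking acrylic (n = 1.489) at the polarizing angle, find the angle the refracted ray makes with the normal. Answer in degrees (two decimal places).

First find Brewster's angle: tan θ_B = 1.489/2.155 = 0.6910, giving θ_B = 34.64°.
Since θ_B + θ_t = 90° at Brewster incidence, θ_t = 90° − 34.64° = 55.36°.

θ_t ≈ 55.36°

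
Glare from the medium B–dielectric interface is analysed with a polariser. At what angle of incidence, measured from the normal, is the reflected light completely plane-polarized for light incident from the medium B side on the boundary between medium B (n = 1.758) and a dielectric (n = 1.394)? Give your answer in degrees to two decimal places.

θ_B ≈ 38.41°

Brewster's condition: tan θ_B = n₂/n₁ = 1.394/1.758 = 0.7929.
So θ_B = arctan 0.7929 = 38.41°.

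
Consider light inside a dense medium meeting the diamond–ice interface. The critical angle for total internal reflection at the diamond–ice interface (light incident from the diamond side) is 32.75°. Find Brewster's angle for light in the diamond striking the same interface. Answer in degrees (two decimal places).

θ_B ≈ 28.41°

At the critical angle sin θ_c = n₂/n₁, giving n₂/n₁ = sin 32.75° = 0.5410.
Then tan θ_B = n₂/n₁ = 0.5410, so θ_B = arctan 0.5410 = 28.41°.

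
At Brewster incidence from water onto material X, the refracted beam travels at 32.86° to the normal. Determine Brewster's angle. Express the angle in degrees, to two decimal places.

Brewster's condition makes the reflected and refracted beams perpendicular: θ_B + θ_t = 90°.
θ_B = 90° − 32.86° = 57.14°.

θ_B ≈ 57.14°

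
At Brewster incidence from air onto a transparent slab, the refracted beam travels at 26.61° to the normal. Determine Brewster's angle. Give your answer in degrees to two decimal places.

Since the reflected and refracted rays are at right angles at the polarizing angle, θ_B + θ_t = 90°.
θ_B = 90° − 26.61° = 63.39°.

θ_B ≈ 63.39°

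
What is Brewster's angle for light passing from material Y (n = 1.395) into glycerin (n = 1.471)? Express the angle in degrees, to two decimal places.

θ_B ≈ 46.52°

tan θ_B = n₂/n₁ = 1.471/1.395 = 1.0545.
θ_B = arctan(1.0545) = 46.52°.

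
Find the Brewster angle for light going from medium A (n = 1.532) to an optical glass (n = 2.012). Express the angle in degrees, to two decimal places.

θ_B ≈ 52.71°

Here n₂/n₁ = 2.012/1.532 = 1.3133, and Brewster's law gives tan θ_B = n₂/n₁.
θ_B = arctan(1.3133) = 52.71°.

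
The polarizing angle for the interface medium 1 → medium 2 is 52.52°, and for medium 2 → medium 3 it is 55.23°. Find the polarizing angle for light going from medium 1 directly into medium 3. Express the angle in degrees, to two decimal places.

n₂/n₁ = tan 52.52° = 1.3042 and n₃/n₂ = tan 55.23° = 1.4404.
n₃/n₁ = 1.8785. Then tan θ_B(1→3) = n₃/n₁, so θ_B(1→3) = arctan(1.8785) = 61.97°.

θ_B ≈ 61.97°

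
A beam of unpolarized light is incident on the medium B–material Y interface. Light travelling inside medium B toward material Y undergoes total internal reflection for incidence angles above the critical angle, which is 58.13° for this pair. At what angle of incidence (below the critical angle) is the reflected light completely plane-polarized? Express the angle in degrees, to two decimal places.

At the critical angle sin θ_c = n₂/n₁, giving n₂/n₁ = sin 58.13° = 0.8492.
Then tan θ_B = n₂/n₁ = 0.8492, so θ_B = arctan 0.8492 = 40.34°.

θ_B ≈ 40.34°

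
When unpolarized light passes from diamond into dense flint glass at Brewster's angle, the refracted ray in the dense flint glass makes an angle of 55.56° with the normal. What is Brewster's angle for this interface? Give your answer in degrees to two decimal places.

θ_B ≈ 34.44°

At Brewster's angle the reflected and refracted rays are perpendicular, so θ_B + θ_t = 90°.
θ_B = 90° − 55.56° = 34.44°.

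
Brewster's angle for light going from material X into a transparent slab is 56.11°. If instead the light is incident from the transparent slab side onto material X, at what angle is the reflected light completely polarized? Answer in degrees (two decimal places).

The two Brewster angles are complementary: θ_B' = 90° − θ_B = 90° − 56.11° = 33.89°.

θ_B' ≈ 33.89°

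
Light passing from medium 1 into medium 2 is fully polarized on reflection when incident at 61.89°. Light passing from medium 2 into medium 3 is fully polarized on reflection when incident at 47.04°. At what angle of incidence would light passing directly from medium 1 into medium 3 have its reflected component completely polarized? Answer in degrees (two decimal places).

θ_B ≈ 63.55°

Each Brewster angle gives a ratio: n₂/n₁ = tan 61.89° = 1.8720, n₃/n₂ = tan 47.04° = 1.0739.
Multiplying, n₃/n₁ = 1.8720 × 1.0739 = 2.0103, and θ_B(1→3) = arctan 2.0103 = 63.55°.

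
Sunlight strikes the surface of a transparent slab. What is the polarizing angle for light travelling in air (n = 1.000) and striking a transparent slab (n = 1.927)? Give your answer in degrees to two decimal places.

θ_B ≈ 62.57°

tan θ_B = n₂/n₁ = 1.927/1.000 = 1.9270.
θ_B = arctan(1.9270) = 62.57°.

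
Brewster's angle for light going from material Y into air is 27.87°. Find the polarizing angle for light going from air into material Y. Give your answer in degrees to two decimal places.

θ_B' ≈ 62.13°

The two Brewster angles are complementary: θ_B' = 90° − θ_B = 90° − 27.87° = 62.13°.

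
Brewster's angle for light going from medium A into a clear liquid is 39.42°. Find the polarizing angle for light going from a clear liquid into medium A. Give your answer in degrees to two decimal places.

tan θ_B' = n₁/n₂ = 1/tan θ_B, so θ_B' = 90° − θ_B.
θ_B' = 90° − 39.42° = 50.58°.

θ_B' ≈ 50.58°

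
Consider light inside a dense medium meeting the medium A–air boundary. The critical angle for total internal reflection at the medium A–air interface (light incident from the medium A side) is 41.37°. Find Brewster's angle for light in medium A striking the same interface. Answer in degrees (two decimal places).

θ_B ≈ 33.46°

n₂/n₁ = sin θ_c = sin 41.37° = 0.6609.
tan θ_B equals the same ratio, so θ_B = arctan(0.6609) = 33.46°.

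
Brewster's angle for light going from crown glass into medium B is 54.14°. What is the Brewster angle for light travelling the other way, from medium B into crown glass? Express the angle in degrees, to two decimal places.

Reversing the direction swaps n₁ and n₂, so tan θ_B' = 1/tan θ_B and θ_B' = 90° − θ_B.
Hence θ_B' = 90° − 54.14° = 35.86°.

θ_B' ≈ 35.86°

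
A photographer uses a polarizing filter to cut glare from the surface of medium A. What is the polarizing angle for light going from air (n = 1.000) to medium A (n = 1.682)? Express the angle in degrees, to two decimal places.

θ_B ≈ 59.27°

Brewster's condition: tan θ_B = n₂/n₁ = 1.682/1.000 = 1.6820. Taking the arctangent, θ_B = 59.27°.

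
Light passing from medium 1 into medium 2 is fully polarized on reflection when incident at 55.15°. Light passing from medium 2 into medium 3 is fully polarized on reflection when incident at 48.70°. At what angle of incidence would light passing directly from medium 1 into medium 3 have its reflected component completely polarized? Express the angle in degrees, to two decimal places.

n₂/n₁ = tan 55.15° = 1.4361 and n₃/n₂ = tan 48.70° = 1.1383.
n₃/n₁ = 1.6347. Then tan θ_B(1→3) = n₃/n₁, so θ_B(1→3) = arctan(1.6347) = 58.54°.

θ_B ≈ 58.54°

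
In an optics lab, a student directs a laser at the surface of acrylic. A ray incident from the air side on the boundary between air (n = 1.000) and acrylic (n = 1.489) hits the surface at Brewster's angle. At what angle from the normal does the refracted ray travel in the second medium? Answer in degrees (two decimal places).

θ_t ≈ 33.88°

tan θ_B = n₂/n₁ = 1.489/1.000 = 1.4890, so θ_B = 56.12°.
At Brewster's angle the reflected and refracted rays are perpendicular, so θ_t = 90° − θ_B = 90° − 56.12° = 33.88°.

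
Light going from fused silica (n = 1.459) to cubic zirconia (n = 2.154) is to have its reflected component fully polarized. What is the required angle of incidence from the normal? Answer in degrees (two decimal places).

Brewster's condition: tan θ_B = n₂/n₁ = 2.154/1.459 = 1.4764. Taking the arctangent, θ_B = 55.89°.

θ_B ≈ 55.89°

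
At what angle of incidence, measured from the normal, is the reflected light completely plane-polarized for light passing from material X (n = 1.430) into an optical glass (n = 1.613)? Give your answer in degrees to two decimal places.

θ_B ≈ 48.44°

tan θ_B = n₂/n₁ = 1.613/1.430 = 1.1280.
θ_B = arctan(1.1280) = 48.44°.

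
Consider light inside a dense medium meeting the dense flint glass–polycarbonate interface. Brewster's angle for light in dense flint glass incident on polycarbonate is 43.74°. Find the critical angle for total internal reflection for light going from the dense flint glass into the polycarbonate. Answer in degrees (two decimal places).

tan θ_B = n₂/n₁ = tan 43.74° = 0.9570.
Total internal reflection: sin θ_c = n₂/n₁ = 0.9570.
θ_c = arcsin(0.9570) = 73.13°.

θ_c ≈ 73.13°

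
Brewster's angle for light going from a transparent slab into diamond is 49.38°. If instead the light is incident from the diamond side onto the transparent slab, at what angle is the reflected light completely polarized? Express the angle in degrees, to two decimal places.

Reversing the direction swaps n₁ and n₂, so tan θ_B' = 1/tan θ_B and θ_B' = 90° − θ_B.
Hence θ_B' = 90° − 49.38° = 40.62°.

θ_B' ≈ 40.62°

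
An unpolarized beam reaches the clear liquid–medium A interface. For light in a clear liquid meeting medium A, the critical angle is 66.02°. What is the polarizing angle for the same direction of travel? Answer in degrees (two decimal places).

θ_B ≈ 42.42°

At the critical angle sin θ_c = n₂/n₁, giving n₂/n₁ = sin 66.02° = 0.9137.
Then tan θ_B = n₂/n₁ = 0.9137, so θ_B = arctan 0.9137 = 42.42°.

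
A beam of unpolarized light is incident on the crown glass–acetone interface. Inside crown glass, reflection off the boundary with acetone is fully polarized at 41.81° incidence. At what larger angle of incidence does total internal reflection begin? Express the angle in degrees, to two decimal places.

From Brewster, n₂/n₁ = tan θ_B = tan 41.81° = 0.8944.
Then sin θ_c = n₂/n₁ = 0.8944, so θ_c = arcsin 0.8944 = 63.43°.

θ_c ≈ 63.43°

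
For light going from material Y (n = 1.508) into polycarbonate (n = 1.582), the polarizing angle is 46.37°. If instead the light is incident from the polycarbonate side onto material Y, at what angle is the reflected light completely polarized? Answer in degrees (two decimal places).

Reversing the direction swaps n₁ and n₂, so tan θ_B' = 1/tan θ_B and θ_B' = 90° − θ_B.
Hence θ_B' = 90° − 46.37° = 43.63°.

θ_B' ≈ 43.63°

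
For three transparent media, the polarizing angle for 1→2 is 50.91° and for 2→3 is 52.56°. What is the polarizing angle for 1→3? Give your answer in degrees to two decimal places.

θ_B ≈ 58.12°

n₂/n₁ = tan 50.91° = 1.2309 and n₃/n₂ = tan 52.56° = 1.3061.
So n₃/n₁ = (n₂/n₁)(n₃/n₂) = 1.2309 × 1.3061 = 1.6077.
θ_B(1→3) = arctan(1.6077) = 58.12°.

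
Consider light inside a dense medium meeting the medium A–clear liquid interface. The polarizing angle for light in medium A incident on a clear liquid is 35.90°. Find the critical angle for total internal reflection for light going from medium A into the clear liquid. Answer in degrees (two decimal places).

θ_c ≈ 46.38°

n₂/n₁ = tan 35.90° = 0.7239; the critical angle satisfies sin θ_c = n₂/n₁.
θ_c = arcsin(0.7239) = 46.38°.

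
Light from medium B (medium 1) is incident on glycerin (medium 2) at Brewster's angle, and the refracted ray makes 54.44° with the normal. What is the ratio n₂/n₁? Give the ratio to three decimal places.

n₂/n₁ ≈ 0.715

θ_B + θ_t = 90°, so θ_B = 90° − 54.44° = 35.56°.
Then n₂/n₁ = tan θ_B = tan 35.56° = 0.715.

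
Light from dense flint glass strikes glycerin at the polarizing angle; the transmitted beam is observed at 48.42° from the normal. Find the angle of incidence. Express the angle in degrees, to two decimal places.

θ_B ≈ 41.58°

Since the reflected and refracted rays are at right angles at the polarizing angle, θ_B + θ_t = 90°.
So θ_B = 90° − θ_t = 90° − 48.42° = 41.58°.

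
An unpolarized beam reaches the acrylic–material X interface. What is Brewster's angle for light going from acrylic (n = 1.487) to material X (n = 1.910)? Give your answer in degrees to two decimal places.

At Brewster's angle the reflected and refracted rays are perpendicular, which with Snell's law gives tan θ_B = n₂/n₁.
Brewster's condition: tan θ_B = n₂/n₁ = 1.910/1.487 = 1.2845.
θ_B = arctan(1.2845) = 52.10°.

θ_B ≈ 52.10°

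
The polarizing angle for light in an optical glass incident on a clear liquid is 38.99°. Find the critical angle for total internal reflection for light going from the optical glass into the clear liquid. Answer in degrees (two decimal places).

θ_c ≈ 54.05°

tan θ_B = n₂/n₁ = tan 38.99° = 0.8095.
Total internal reflection: sin θ_c = n₂/n₁ = 0.8095.
θ_c = arcsin(0.8095) = 54.05°.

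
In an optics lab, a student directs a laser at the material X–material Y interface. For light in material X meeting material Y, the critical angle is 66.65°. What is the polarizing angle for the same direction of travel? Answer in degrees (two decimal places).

θ_B ≈ 42.56°

n₂/n₁ = sin θ_c = sin 66.65° = 0.9181.
tan θ_B equals the same ratio, so θ_B = arctan(0.9181) = 42.56°.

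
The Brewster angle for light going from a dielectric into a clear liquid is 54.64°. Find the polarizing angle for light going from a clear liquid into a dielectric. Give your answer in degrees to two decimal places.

tan θ_B' = n₁/n₂ = 1/tan θ_B, so θ_B' = 90° − θ_B.
θ_B' = 90° − 54.64° = 35.36°.

θ_B' ≈ 35.36°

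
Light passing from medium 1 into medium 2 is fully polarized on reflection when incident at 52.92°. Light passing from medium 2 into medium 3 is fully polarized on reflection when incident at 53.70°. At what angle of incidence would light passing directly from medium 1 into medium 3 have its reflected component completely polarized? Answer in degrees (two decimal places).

tan θ_B(1→2) = n₂/n₁ = tan 52.92° = 1.3232.
tan θ_B(2→3) = n₃/n₂ = tan 53.70° = 1.3613.
So n₃/n₁ = (n₂/n₁)(n₃/n₂) = 1.3232 × 1.3613 = 1.8013.
θ_B(1→3) = arctan(1.8013) = 60.96°.

θ_B ≈ 60.96°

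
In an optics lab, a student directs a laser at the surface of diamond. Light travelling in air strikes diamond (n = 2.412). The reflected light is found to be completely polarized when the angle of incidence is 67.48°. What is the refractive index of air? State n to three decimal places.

n ≈ 1.000

Brewster's law: tan θ_B = n₂/n₁ (light incident in air, refracted into diamond).
n₁ = n₂ / tan θ_B = 2.412 / tan 67.48° = 1.000.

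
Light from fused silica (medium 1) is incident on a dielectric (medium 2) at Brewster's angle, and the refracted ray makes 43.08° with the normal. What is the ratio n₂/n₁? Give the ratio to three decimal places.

At Brewster incidence θ_B = 90° − θ_t = 90° − 43.08° = 46.92°.
tan θ_B = n₂/n₁, so n₂/n₁ = tan 46.92° = 1.069.

n₂/n₁ ≈ 1.069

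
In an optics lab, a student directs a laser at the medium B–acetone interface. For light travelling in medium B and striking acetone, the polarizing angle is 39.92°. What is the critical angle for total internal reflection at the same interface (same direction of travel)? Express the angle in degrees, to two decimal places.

From Brewster, n₂/n₁ = tan θ_B = tan 39.92° = 0.8367.
Then sin θ_c = n₂/n₁ = 0.8367, so θ_c = arcsin 0.8367 = 56.80°.

θ_c ≈ 56.80°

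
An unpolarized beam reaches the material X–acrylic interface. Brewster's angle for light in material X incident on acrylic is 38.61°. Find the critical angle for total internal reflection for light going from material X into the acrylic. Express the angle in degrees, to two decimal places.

θ_c ≈ 52.99°

n₂/n₁ = tan 38.61° = 0.7986; the critical angle satisfies sin θ_c = n₂/n₁.
θ_c = arcsin(0.7986) = 52.99°.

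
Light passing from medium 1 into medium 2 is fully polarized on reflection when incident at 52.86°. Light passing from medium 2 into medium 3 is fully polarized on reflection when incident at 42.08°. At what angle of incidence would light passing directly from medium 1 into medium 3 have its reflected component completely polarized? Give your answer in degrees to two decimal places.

Each Brewster angle gives a ratio: n₂/n₁ = tan 52.86° = 1.3203, n₃/n₂ = tan 42.08° = 0.9029.
n₃/n₁ = 1.1922. Then tan θ_B(1→3) = n₃/n₁, so θ_B(1→3) = arctan(1.1922) = 50.01°.

θ_B ≈ 50.01°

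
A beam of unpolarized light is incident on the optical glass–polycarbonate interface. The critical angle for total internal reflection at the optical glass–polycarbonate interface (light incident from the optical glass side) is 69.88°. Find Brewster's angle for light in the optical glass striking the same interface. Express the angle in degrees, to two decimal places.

θ_B ≈ 43.20°

At the critical angle sin θ_c = n₂/n₁, giving n₂/n₁ = sin 69.88° = 0.9390.
Then tan θ_B = n₂/n₁ = 0.9390, so θ_B = arctan 0.9390 = 43.20°.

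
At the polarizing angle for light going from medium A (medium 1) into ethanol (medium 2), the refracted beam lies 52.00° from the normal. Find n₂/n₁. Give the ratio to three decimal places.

At Brewster incidence θ_B = 90° − θ_t = 90° − 52.00° = 38.00°.
Then n₂/n₁ = tan θ_B = tan 38.00° = 0.781.

n₂/n₁ ≈ 0.781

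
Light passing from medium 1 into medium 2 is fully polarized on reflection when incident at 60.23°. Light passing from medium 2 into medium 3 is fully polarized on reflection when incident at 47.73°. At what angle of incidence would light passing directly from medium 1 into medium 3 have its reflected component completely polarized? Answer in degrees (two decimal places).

n₂/n₁ = tan 60.23° = 1.7482 and n₃/n₂ = tan 47.73° = 1.1001.
Multiplying, n₃/n₁ = 1.7482 × 1.1001 = 1.9233, and θ_B(1→3) = arctan 1.9233 = 62.53°.

θ_B ≈ 62.53°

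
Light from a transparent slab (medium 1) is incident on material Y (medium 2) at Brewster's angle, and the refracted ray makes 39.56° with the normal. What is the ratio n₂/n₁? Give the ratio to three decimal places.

At Brewster incidence θ_B = 90° − θ_t = 90° − 39.56° = 50.44°.
tan θ_B = n₂/n₁, so n₂/n₁ = tan 50.44° = 1.211.

n₂/n₁ ≈ 1.211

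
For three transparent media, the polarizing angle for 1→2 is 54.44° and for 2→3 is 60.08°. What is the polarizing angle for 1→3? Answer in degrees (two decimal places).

θ_B ≈ 67.64°

Each Brewster angle gives a ratio: n₂/n₁ = tan 54.44° = 1.3988, n₃/n₂ = tan 60.08° = 1.7376.
n₃/n₁ = 2.4307. Then tan θ_B(1→3) = n₃/n₁, so θ_B(1→3) = arctan(2.4307) = 67.64°.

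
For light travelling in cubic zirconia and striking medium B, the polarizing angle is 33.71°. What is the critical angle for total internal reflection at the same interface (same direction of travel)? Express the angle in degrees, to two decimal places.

n₂/n₁ = tan 33.71° = 0.6672; the critical angle satisfies sin θ_c = n₂/n₁.
θ_c = arcsin(0.6672) = 41.85°.

θ_c ≈ 41.85°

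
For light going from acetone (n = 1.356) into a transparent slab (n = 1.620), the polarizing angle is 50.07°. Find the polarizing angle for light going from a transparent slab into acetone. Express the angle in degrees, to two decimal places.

θ_B' ≈ 39.93°

The two Brewster angles are complementary: θ_B' = 90° − θ_B = 90° − 50.07° = 39.93°.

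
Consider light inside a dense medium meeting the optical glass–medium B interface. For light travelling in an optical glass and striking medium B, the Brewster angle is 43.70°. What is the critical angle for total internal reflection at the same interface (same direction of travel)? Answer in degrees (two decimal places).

n₂/n₁ = tan 43.70° = 0.9556; the critical angle satisfies sin θ_c = n₂/n₁.
θ_c = arcsin(0.9556) = 72.87°.

θ_c ≈ 72.87°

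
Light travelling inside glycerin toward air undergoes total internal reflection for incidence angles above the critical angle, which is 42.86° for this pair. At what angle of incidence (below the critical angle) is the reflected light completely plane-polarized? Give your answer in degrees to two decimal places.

θ_B ≈ 34.22°

n₂/n₁ = sin θ_c = sin 42.86° = 0.6802.
tan θ_B equals the same ratio, so θ_B = arctan(0.6802) = 34.22°.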